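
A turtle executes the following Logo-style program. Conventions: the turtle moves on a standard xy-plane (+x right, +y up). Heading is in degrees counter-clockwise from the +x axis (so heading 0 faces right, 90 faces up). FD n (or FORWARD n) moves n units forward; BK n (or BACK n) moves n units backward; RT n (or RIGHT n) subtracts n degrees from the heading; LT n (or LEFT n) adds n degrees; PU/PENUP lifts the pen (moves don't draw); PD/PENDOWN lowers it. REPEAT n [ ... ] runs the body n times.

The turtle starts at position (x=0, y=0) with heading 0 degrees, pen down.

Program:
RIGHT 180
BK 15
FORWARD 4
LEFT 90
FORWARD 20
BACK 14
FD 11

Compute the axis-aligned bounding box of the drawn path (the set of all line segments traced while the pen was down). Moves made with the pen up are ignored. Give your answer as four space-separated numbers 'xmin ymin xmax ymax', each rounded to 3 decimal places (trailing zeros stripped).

Executing turtle program step by step:
Start: pos=(0,0), heading=0, pen down
RT 180: heading 0 -> 180
BK 15: (0,0) -> (15,0) [heading=180, draw]
FD 4: (15,0) -> (11,0) [heading=180, draw]
LT 90: heading 180 -> 270
FD 20: (11,0) -> (11,-20) [heading=270, draw]
BK 14: (11,-20) -> (11,-6) [heading=270, draw]
FD 11: (11,-6) -> (11,-17) [heading=270, draw]
Final: pos=(11,-17), heading=270, 5 segment(s) drawn

Segment endpoints: x in {0, 11, 11, 15}, y in {-20, -17, -6, 0, 0, 0}
xmin=0, ymin=-20, xmax=15, ymax=0

Answer: 0 -20 15 0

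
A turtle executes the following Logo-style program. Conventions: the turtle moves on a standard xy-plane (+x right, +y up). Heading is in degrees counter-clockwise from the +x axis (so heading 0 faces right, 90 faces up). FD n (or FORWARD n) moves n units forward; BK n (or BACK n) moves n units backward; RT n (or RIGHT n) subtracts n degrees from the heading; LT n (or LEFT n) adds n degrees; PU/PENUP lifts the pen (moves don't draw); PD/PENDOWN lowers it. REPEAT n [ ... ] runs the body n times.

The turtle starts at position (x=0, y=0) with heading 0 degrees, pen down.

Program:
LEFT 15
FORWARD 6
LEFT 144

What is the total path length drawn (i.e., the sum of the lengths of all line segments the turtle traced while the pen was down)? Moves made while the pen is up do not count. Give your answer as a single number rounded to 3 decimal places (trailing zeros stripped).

Answer: 6

Derivation:
Executing turtle program step by step:
Start: pos=(0,0), heading=0, pen down
LT 15: heading 0 -> 15
FD 6: (0,0) -> (5.796,1.553) [heading=15, draw]
LT 144: heading 15 -> 159
Final: pos=(5.796,1.553), heading=159, 1 segment(s) drawn

Segment lengths:
  seg 1: (0,0) -> (5.796,1.553), length = 6
Total = 6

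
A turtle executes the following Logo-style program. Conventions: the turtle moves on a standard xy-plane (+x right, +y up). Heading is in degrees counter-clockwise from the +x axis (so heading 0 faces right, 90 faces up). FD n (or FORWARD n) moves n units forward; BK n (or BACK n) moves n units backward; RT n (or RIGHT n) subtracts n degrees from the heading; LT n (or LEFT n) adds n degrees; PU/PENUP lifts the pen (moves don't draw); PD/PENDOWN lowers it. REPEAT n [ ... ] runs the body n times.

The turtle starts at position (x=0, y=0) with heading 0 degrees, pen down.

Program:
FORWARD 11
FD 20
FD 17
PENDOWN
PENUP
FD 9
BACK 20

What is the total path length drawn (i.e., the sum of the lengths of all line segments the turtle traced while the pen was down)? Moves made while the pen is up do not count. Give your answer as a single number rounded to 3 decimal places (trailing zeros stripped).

Answer: 48

Derivation:
Executing turtle program step by step:
Start: pos=(0,0), heading=0, pen down
FD 11: (0,0) -> (11,0) [heading=0, draw]
FD 20: (11,0) -> (31,0) [heading=0, draw]
FD 17: (31,0) -> (48,0) [heading=0, draw]
PD: pen down
PU: pen up
FD 9: (48,0) -> (57,0) [heading=0, move]
BK 20: (57,0) -> (37,0) [heading=0, move]
Final: pos=(37,0), heading=0, 3 segment(s) drawn

Segment lengths:
  seg 1: (0,0) -> (11,0), length = 11
  seg 2: (11,0) -> (31,0), length = 20
  seg 3: (31,0) -> (48,0), length = 17
Total = 48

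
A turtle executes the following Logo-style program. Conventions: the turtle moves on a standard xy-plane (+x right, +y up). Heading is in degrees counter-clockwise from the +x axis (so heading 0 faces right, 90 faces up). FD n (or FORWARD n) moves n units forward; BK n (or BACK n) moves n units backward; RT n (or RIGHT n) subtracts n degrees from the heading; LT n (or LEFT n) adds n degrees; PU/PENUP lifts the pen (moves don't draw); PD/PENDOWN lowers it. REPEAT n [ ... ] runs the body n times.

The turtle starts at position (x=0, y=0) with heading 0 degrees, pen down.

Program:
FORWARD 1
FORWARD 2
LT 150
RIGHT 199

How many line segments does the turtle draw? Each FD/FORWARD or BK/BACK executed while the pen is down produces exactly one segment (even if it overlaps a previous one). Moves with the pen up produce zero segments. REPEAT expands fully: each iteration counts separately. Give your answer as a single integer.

Executing turtle program step by step:
Start: pos=(0,0), heading=0, pen down
FD 1: (0,0) -> (1,0) [heading=0, draw]
FD 2: (1,0) -> (3,0) [heading=0, draw]
LT 150: heading 0 -> 150
RT 199: heading 150 -> 311
Final: pos=(3,0), heading=311, 2 segment(s) drawn
Segments drawn: 2

Answer: 2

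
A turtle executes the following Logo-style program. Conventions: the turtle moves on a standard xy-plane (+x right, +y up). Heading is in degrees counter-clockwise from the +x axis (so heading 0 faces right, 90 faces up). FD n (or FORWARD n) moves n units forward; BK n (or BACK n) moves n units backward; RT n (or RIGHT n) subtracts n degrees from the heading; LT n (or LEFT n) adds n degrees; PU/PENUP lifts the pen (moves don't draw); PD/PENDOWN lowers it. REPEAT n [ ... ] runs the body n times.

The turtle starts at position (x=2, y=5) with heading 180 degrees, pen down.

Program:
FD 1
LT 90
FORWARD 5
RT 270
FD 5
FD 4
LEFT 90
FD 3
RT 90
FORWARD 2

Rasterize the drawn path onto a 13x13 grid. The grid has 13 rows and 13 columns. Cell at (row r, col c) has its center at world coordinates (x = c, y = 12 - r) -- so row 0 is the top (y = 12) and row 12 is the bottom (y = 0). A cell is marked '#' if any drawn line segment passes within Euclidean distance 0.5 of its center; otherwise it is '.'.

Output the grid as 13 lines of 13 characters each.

Answer: .............
.............
.............
.............
.............
.............
.............
.##..........
.#...........
.#........###
.#........#..
.#........#..
.##########..

Derivation:
Segment 0: (2,5) -> (1,5)
Segment 1: (1,5) -> (1,0)
Segment 2: (1,0) -> (6,0)
Segment 3: (6,0) -> (10,0)
Segment 4: (10,0) -> (10,3)
Segment 5: (10,3) -> (12,3)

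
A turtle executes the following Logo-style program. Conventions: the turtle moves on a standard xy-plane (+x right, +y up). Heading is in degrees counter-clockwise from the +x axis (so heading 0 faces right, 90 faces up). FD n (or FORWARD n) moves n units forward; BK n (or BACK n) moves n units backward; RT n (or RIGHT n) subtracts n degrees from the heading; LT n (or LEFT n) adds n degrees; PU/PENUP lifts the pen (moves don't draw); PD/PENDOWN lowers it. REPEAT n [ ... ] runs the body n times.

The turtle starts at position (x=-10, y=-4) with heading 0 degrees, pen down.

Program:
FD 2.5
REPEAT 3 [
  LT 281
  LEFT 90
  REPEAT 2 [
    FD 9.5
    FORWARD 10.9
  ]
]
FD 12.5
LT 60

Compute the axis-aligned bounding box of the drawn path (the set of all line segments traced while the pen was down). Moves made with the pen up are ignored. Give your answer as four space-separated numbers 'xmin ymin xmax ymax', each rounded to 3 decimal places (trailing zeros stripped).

Answer: -10 -4 115.081 48.098

Derivation:
Executing turtle program step by step:
Start: pos=(-10,-4), heading=0, pen down
FD 2.5: (-10,-4) -> (-7.5,-4) [heading=0, draw]
REPEAT 3 [
  -- iteration 1/3 --
  LT 281: heading 0 -> 281
  LT 90: heading 281 -> 11
  REPEAT 2 [
    -- iteration 1/2 --
    FD 9.5: (-7.5,-4) -> (1.825,-2.187) [heading=11, draw]
    FD 10.9: (1.825,-2.187) -> (12.525,-0.107) [heading=11, draw]
    -- iteration 2/2 --
    FD 9.5: (12.525,-0.107) -> (21.851,1.705) [heading=11, draw]
    FD 10.9: (21.851,1.705) -> (32.55,3.785) [heading=11, draw]
  ]
  -- iteration 2/3 --
  LT 281: heading 11 -> 292
  LT 90: heading 292 -> 22
  REPEAT 2 [
    -- iteration 1/2 --
    FD 9.5: (32.55,3.785) -> (41.359,7.344) [heading=22, draw]
    FD 10.9: (41.359,7.344) -> (51.465,11.427) [heading=22, draw]
    -- iteration 2/2 --
    FD 9.5: (51.465,11.427) -> (60.273,14.986) [heading=22, draw]
    FD 10.9: (60.273,14.986) -> (70.379,19.069) [heading=22, draw]
  ]
  -- iteration 3/3 --
  LT 281: heading 22 -> 303
  LT 90: heading 303 -> 33
  REPEAT 2 [
    -- iteration 1/2 --
    FD 9.5: (70.379,19.069) -> (78.347,24.243) [heading=33, draw]
    FD 10.9: (78.347,24.243) -> (87.488,30.18) [heading=33, draw]
    -- iteration 2/2 --
    FD 9.5: (87.488,30.18) -> (95.456,35.354) [heading=33, draw]
    FD 10.9: (95.456,35.354) -> (104.597,41.29) [heading=33, draw]
  ]
]
FD 12.5: (104.597,41.29) -> (115.081,48.098) [heading=33, draw]
LT 60: heading 33 -> 93
Final: pos=(115.081,48.098), heading=93, 14 segment(s) drawn

Segment endpoints: x in {-10, -7.5, 1.825, 12.525, 21.851, 32.55, 41.359, 51.465, 60.273, 70.379, 78.347, 87.488, 95.456, 104.597, 115.081}, y in {-4, -2.187, -0.107, 1.705, 3.785, 7.344, 11.427, 14.986, 19.069, 24.243, 30.18, 35.354, 41.29, 48.098}
xmin=-10, ymin=-4, xmax=115.081, ymax=48.098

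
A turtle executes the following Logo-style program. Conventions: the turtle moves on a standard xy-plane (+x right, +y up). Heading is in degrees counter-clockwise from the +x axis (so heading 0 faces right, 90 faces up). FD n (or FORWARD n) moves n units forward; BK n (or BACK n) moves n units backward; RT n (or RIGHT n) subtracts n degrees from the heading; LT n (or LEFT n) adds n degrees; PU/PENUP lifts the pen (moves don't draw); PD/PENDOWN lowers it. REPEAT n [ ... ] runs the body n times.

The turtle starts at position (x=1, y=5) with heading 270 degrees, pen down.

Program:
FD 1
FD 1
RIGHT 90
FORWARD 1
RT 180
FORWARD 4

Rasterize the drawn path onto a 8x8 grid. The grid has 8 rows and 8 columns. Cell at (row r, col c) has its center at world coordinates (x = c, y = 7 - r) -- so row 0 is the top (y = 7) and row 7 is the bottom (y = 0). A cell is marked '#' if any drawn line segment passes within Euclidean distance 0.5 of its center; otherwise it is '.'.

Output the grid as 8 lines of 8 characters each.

Answer: ........
........
.#......
.#......
#####...
........
........
........

Derivation:
Segment 0: (1,5) -> (1,4)
Segment 1: (1,4) -> (1,3)
Segment 2: (1,3) -> (-0,3)
Segment 3: (-0,3) -> (4,3)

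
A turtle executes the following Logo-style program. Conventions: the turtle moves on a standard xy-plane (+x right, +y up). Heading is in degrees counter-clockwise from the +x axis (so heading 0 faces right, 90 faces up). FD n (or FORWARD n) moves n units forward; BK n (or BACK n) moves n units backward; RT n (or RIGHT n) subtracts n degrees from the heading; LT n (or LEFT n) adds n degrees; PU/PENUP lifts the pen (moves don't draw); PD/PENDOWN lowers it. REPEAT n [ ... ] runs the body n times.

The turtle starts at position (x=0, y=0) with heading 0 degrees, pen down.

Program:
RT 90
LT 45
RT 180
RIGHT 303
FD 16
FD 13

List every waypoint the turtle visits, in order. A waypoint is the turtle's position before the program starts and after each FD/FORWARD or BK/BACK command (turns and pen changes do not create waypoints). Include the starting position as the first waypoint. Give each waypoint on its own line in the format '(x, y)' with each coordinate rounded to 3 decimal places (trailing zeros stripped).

Answer: (0, 0)
(-15.65, -3.327)
(-28.366, -6.029)

Derivation:
Executing turtle program step by step:
Start: pos=(0,0), heading=0, pen down
RT 90: heading 0 -> 270
LT 45: heading 270 -> 315
RT 180: heading 315 -> 135
RT 303: heading 135 -> 192
FD 16: (0,0) -> (-15.65,-3.327) [heading=192, draw]
FD 13: (-15.65,-3.327) -> (-28.366,-6.029) [heading=192, draw]
Final: pos=(-28.366,-6.029), heading=192, 2 segment(s) drawn
Waypoints (3 total):
(0, 0)
(-15.65, -3.327)
(-28.366, -6.029)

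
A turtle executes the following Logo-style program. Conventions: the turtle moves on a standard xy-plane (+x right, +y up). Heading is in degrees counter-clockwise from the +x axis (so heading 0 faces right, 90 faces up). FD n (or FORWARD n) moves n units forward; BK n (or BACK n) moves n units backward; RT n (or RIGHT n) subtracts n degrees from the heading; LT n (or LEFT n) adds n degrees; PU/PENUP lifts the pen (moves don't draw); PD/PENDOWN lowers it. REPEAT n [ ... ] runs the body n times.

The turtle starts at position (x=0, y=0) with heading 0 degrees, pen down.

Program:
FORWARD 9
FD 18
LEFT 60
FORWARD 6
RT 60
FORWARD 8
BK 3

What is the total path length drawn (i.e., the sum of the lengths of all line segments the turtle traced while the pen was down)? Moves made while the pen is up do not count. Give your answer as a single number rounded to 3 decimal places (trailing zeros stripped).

Answer: 44

Derivation:
Executing turtle program step by step:
Start: pos=(0,0), heading=0, pen down
FD 9: (0,0) -> (9,0) [heading=0, draw]
FD 18: (9,0) -> (27,0) [heading=0, draw]
LT 60: heading 0 -> 60
FD 6: (27,0) -> (30,5.196) [heading=60, draw]
RT 60: heading 60 -> 0
FD 8: (30,5.196) -> (38,5.196) [heading=0, draw]
BK 3: (38,5.196) -> (35,5.196) [heading=0, draw]
Final: pos=(35,5.196), heading=0, 5 segment(s) drawn

Segment lengths:
  seg 1: (0,0) -> (9,0), length = 9
  seg 2: (9,0) -> (27,0), length = 18
  seg 3: (27,0) -> (30,5.196), length = 6
  seg 4: (30,5.196) -> (38,5.196), length = 8
  seg 5: (38,5.196) -> (35,5.196), length = 3
Total = 44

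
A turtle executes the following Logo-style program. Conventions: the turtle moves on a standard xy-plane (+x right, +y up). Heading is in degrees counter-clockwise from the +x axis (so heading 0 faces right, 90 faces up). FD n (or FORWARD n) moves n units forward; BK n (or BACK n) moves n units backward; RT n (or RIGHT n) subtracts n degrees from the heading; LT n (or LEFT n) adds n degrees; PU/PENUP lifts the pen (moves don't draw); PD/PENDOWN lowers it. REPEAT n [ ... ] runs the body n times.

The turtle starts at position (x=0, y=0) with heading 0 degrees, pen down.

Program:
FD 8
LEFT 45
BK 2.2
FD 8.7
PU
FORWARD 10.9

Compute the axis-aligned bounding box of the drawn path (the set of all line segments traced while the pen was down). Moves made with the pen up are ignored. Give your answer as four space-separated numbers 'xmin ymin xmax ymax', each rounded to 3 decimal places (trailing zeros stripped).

Answer: 0 -1.556 12.596 4.596

Derivation:
Executing turtle program step by step:
Start: pos=(0,0), heading=0, pen down
FD 8: (0,0) -> (8,0) [heading=0, draw]
LT 45: heading 0 -> 45
BK 2.2: (8,0) -> (6.444,-1.556) [heading=45, draw]
FD 8.7: (6.444,-1.556) -> (12.596,4.596) [heading=45, draw]
PU: pen up
FD 10.9: (12.596,4.596) -> (20.304,12.304) [heading=45, move]
Final: pos=(20.304,12.304), heading=45, 3 segment(s) drawn

Segment endpoints: x in {0, 6.444, 8, 12.596}, y in {-1.556, 0, 4.596}
xmin=0, ymin=-1.556, xmax=12.596, ymax=4.596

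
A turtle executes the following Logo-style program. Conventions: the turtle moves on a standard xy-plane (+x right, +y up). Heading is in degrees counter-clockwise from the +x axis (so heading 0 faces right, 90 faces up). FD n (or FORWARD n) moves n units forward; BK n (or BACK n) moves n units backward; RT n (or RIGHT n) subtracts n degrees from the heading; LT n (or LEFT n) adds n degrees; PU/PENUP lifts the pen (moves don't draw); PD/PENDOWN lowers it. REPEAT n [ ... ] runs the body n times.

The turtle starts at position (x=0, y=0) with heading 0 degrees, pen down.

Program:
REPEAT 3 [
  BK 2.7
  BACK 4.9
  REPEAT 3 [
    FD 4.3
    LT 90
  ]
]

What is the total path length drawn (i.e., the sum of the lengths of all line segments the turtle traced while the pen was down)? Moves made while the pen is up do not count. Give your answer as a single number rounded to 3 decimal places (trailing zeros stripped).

Answer: 61.5

Derivation:
Executing turtle program step by step:
Start: pos=(0,0), heading=0, pen down
REPEAT 3 [
  -- iteration 1/3 --
  BK 2.7: (0,0) -> (-2.7,0) [heading=0, draw]
  BK 4.9: (-2.7,0) -> (-7.6,0) [heading=0, draw]
  REPEAT 3 [
    -- iteration 1/3 --
    FD 4.3: (-7.6,0) -> (-3.3,0) [heading=0, draw]
    LT 90: heading 0 -> 90
    -- iteration 2/3 --
    FD 4.3: (-3.3,0) -> (-3.3,4.3) [heading=90, draw]
    LT 90: heading 90 -> 180
    -- iteration 3/3 --
    FD 4.3: (-3.3,4.3) -> (-7.6,4.3) [heading=180, draw]
    LT 90: heading 180 -> 270
  ]
  -- iteration 2/3 --
  BK 2.7: (-7.6,4.3) -> (-7.6,7) [heading=270, draw]
  BK 4.9: (-7.6,7) -> (-7.6,11.9) [heading=270, draw]
  REPEAT 3 [
    -- iteration 1/3 --
    FD 4.3: (-7.6,11.9) -> (-7.6,7.6) [heading=270, draw]
    LT 90: heading 270 -> 0
    -- iteration 2/3 --
    FD 4.3: (-7.6,7.6) -> (-3.3,7.6) [heading=0, draw]
    LT 90: heading 0 -> 90
    -- iteration 3/3 --
    FD 4.3: (-3.3,7.6) -> (-3.3,11.9) [heading=90, draw]
    LT 90: heading 90 -> 180
  ]
  -- iteration 3/3 --
  BK 2.7: (-3.3,11.9) -> (-0.6,11.9) [heading=180, draw]
  BK 4.9: (-0.6,11.9) -> (4.3,11.9) [heading=180, draw]
  REPEAT 3 [
    -- iteration 1/3 --
    FD 4.3: (4.3,11.9) -> (0,11.9) [heading=180, draw]
    LT 90: heading 180 -> 270
    -- iteration 2/3 --
    FD 4.3: (0,11.9) -> (0,7.6) [heading=270, draw]
    LT 90: heading 270 -> 0
    -- iteration 3/3 --
    FD 4.3: (0,7.6) -> (4.3,7.6) [heading=0, draw]
    LT 90: heading 0 -> 90
  ]
]
Final: pos=(4.3,7.6), heading=90, 15 segment(s) drawn

Segment lengths:
  seg 1: (0,0) -> (-2.7,0), length = 2.7
  seg 2: (-2.7,0) -> (-7.6,0), length = 4.9
  seg 3: (-7.6,0) -> (-3.3,0), length = 4.3
  seg 4: (-3.3,0) -> (-3.3,4.3), length = 4.3
  seg 5: (-3.3,4.3) -> (-7.6,4.3), length = 4.3
  seg 6: (-7.6,4.3) -> (-7.6,7), length = 2.7
  seg 7: (-7.6,7) -> (-7.6,11.9), length = 4.9
  seg 8: (-7.6,11.9) -> (-7.6,7.6), length = 4.3
  seg 9: (-7.6,7.6) -> (-3.3,7.6), length = 4.3
  seg 10: (-3.3,7.6) -> (-3.3,11.9), length = 4.3
  seg 11: (-3.3,11.9) -> (-0.6,11.9), length = 2.7
  seg 12: (-0.6,11.9) -> (4.3,11.9), length = 4.9
  seg 13: (4.3,11.9) -> (0,11.9), length = 4.3
  seg 14: (0,11.9) -> (0,7.6), length = 4.3
  seg 15: (0,7.6) -> (4.3,7.6), length = 4.3
Total = 61.5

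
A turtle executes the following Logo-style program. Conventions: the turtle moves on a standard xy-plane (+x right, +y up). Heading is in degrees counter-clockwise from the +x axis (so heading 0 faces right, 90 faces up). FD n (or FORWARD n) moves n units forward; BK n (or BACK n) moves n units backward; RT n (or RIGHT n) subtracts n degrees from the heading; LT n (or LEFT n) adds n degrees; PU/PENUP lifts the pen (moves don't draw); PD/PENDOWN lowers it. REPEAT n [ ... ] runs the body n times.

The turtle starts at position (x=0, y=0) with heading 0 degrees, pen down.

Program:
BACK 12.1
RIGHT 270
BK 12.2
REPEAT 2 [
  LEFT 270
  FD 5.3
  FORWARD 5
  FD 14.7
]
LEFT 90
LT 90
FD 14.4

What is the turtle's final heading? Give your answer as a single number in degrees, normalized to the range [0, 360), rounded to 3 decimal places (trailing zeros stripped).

Executing turtle program step by step:
Start: pos=(0,0), heading=0, pen down
BK 12.1: (0,0) -> (-12.1,0) [heading=0, draw]
RT 270: heading 0 -> 90
BK 12.2: (-12.1,0) -> (-12.1,-12.2) [heading=90, draw]
REPEAT 2 [
  -- iteration 1/2 --
  LT 270: heading 90 -> 0
  FD 5.3: (-12.1,-12.2) -> (-6.8,-12.2) [heading=0, draw]
  FD 5: (-6.8,-12.2) -> (-1.8,-12.2) [heading=0, draw]
  FD 14.7: (-1.8,-12.2) -> (12.9,-12.2) [heading=0, draw]
  -- iteration 2/2 --
  LT 270: heading 0 -> 270
  FD 5.3: (12.9,-12.2) -> (12.9,-17.5) [heading=270, draw]
  FD 5: (12.9,-17.5) -> (12.9,-22.5) [heading=270, draw]
  FD 14.7: (12.9,-22.5) -> (12.9,-37.2) [heading=270, draw]
]
LT 90: heading 270 -> 0
LT 90: heading 0 -> 90
FD 14.4: (12.9,-37.2) -> (12.9,-22.8) [heading=90, draw]
Final: pos=(12.9,-22.8), heading=90, 9 segment(s) drawn

Answer: 90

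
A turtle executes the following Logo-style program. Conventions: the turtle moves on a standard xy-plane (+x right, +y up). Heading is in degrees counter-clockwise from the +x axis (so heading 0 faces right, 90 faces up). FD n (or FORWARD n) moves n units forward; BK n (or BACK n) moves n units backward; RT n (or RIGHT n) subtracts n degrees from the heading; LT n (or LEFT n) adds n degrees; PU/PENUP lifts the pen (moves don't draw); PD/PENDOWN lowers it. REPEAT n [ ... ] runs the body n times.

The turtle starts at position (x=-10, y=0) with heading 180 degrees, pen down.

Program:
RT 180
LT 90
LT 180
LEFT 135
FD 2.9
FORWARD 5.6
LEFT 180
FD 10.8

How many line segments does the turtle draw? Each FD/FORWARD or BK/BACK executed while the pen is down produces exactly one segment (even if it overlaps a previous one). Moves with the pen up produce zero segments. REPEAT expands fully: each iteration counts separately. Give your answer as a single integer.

Executing turtle program step by step:
Start: pos=(-10,0), heading=180, pen down
RT 180: heading 180 -> 0
LT 90: heading 0 -> 90
LT 180: heading 90 -> 270
LT 135: heading 270 -> 45
FD 2.9: (-10,0) -> (-7.949,2.051) [heading=45, draw]
FD 5.6: (-7.949,2.051) -> (-3.99,6.01) [heading=45, draw]
LT 180: heading 45 -> 225
FD 10.8: (-3.99,6.01) -> (-11.626,-1.626) [heading=225, draw]
Final: pos=(-11.626,-1.626), heading=225, 3 segment(s) drawn
Segments drawn: 3

Answer: 3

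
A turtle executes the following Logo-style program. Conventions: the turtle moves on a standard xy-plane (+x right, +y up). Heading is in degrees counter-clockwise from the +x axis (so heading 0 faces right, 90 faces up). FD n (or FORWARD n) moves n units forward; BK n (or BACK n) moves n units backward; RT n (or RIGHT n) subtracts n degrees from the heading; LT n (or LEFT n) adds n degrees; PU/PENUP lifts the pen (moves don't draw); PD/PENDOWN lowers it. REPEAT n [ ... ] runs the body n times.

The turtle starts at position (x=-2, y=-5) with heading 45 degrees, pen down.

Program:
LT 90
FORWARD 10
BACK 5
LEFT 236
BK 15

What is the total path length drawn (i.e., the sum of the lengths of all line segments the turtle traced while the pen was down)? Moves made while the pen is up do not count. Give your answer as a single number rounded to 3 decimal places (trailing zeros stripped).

Answer: 30

Derivation:
Executing turtle program step by step:
Start: pos=(-2,-5), heading=45, pen down
LT 90: heading 45 -> 135
FD 10: (-2,-5) -> (-9.071,2.071) [heading=135, draw]
BK 5: (-9.071,2.071) -> (-5.536,-1.464) [heading=135, draw]
LT 236: heading 135 -> 11
BK 15: (-5.536,-1.464) -> (-20.26,-4.327) [heading=11, draw]
Final: pos=(-20.26,-4.327), heading=11, 3 segment(s) drawn

Segment lengths:
  seg 1: (-2,-5) -> (-9.071,2.071), length = 10
  seg 2: (-9.071,2.071) -> (-5.536,-1.464), length = 5
  seg 3: (-5.536,-1.464) -> (-20.26,-4.327), length = 15
Total = 30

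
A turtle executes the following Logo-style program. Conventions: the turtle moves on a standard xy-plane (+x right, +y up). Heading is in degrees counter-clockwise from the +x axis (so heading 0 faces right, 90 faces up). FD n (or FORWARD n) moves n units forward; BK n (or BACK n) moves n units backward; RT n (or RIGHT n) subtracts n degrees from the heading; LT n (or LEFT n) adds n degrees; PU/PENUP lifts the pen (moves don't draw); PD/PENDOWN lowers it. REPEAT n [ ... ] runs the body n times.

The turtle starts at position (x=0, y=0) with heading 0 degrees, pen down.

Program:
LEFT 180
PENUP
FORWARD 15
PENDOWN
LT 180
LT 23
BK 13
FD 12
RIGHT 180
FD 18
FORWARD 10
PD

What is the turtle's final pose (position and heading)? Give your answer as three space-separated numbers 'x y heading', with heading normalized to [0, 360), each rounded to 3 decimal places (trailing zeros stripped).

Executing turtle program step by step:
Start: pos=(0,0), heading=0, pen down
LT 180: heading 0 -> 180
PU: pen up
FD 15: (0,0) -> (-15,0) [heading=180, move]
PD: pen down
LT 180: heading 180 -> 0
LT 23: heading 0 -> 23
BK 13: (-15,0) -> (-26.967,-5.08) [heading=23, draw]
FD 12: (-26.967,-5.08) -> (-15.921,-0.391) [heading=23, draw]
RT 180: heading 23 -> 203
FD 18: (-15.921,-0.391) -> (-32.49,-7.424) [heading=203, draw]
FD 10: (-32.49,-7.424) -> (-41.695,-11.331) [heading=203, draw]
PD: pen down
Final: pos=(-41.695,-11.331), heading=203, 4 segment(s) drawn

Answer: -41.695 -11.331 203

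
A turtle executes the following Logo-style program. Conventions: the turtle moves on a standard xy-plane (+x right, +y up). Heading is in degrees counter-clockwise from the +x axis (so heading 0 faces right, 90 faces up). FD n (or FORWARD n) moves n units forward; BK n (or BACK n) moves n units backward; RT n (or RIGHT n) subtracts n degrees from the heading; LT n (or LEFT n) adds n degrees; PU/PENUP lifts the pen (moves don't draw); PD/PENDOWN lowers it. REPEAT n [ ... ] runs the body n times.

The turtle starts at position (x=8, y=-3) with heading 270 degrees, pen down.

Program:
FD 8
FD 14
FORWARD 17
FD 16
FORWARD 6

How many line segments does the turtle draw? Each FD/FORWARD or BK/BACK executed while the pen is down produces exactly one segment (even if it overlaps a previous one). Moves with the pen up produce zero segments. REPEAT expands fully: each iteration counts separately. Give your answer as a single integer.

Executing turtle program step by step:
Start: pos=(8,-3), heading=270, pen down
FD 8: (8,-3) -> (8,-11) [heading=270, draw]
FD 14: (8,-11) -> (8,-25) [heading=270, draw]
FD 17: (8,-25) -> (8,-42) [heading=270, draw]
FD 16: (8,-42) -> (8,-58) [heading=270, draw]
FD 6: (8,-58) -> (8,-64) [heading=270, draw]
Final: pos=(8,-64), heading=270, 5 segment(s) drawn
Segments drawn: 5

Answer: 5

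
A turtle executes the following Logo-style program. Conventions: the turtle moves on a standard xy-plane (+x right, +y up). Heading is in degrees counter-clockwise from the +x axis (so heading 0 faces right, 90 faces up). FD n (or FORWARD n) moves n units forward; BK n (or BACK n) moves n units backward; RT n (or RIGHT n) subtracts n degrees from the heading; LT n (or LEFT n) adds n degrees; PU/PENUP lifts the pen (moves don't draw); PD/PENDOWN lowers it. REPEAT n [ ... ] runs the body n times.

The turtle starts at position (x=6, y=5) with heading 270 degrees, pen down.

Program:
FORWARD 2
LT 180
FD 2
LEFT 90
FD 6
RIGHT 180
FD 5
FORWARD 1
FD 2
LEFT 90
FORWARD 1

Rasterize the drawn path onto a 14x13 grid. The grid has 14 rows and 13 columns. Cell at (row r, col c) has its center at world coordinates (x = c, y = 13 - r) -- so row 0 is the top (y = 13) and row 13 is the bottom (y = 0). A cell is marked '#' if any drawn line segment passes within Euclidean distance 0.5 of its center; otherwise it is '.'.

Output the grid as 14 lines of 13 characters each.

Segment 0: (6,5) -> (6,3)
Segment 1: (6,3) -> (6,5)
Segment 2: (6,5) -> (0,5)
Segment 3: (0,5) -> (5,5)
Segment 4: (5,5) -> (6,5)
Segment 5: (6,5) -> (8,5)
Segment 6: (8,5) -> (8,6)

Answer: .............
.............
.............
.............
.............
.............
.............
........#....
#########....
......#......
......#......
.............
.............
.............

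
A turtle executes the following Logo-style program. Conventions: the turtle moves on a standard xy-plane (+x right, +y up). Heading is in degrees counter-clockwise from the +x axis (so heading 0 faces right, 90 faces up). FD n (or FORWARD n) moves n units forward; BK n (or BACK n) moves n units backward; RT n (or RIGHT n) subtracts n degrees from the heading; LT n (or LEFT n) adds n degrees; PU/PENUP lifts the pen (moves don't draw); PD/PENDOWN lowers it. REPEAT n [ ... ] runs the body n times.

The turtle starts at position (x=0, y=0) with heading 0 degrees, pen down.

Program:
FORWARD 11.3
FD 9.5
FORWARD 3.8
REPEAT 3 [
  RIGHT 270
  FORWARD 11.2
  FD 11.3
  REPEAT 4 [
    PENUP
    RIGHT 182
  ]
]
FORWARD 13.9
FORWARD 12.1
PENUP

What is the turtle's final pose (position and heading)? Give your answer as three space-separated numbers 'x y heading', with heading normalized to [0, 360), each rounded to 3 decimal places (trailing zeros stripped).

Answer: -14.458 -19.749 246

Derivation:
Executing turtle program step by step:
Start: pos=(0,0), heading=0, pen down
FD 11.3: (0,0) -> (11.3,0) [heading=0, draw]
FD 9.5: (11.3,0) -> (20.8,0) [heading=0, draw]
FD 3.8: (20.8,0) -> (24.6,0) [heading=0, draw]
REPEAT 3 [
  -- iteration 1/3 --
  RT 270: heading 0 -> 90
  FD 11.2: (24.6,0) -> (24.6,11.2) [heading=90, draw]
  FD 11.3: (24.6,11.2) -> (24.6,22.5) [heading=90, draw]
  REPEAT 4 [
    -- iteration 1/4 --
    PU: pen up
    RT 182: heading 90 -> 268
    -- iteration 2/4 --
    PU: pen up
    RT 182: heading 268 -> 86
    -- iteration 3/4 --
    PU: pen up
    RT 182: heading 86 -> 264
    -- iteration 4/4 --
    PU: pen up
    RT 182: heading 264 -> 82
  ]
  -- iteration 2/3 --
  RT 270: heading 82 -> 172
  FD 11.2: (24.6,22.5) -> (13.509,24.059) [heading=172, move]
  FD 11.3: (13.509,24.059) -> (2.319,25.631) [heading=172, move]
  REPEAT 4 [
    -- iteration 1/4 --
    PU: pen up
    RT 182: heading 172 -> 350
    -- iteration 2/4 --
    PU: pen up
    RT 182: heading 350 -> 168
    -- iteration 3/4 --
    PU: pen up
    RT 182: heading 168 -> 346
    -- iteration 4/4 --
    PU: pen up
    RT 182: heading 346 -> 164
  ]
  -- iteration 3/3 --
  RT 270: heading 164 -> 254
  FD 11.2: (2.319,25.631) -> (-0.768,14.865) [heading=254, move]
  FD 11.3: (-0.768,14.865) -> (-3.883,4.003) [heading=254, move]
  REPEAT 4 [
    -- iteration 1/4 --
    PU: pen up
    RT 182: heading 254 -> 72
    -- iteration 2/4 --
    PU: pen up
    RT 182: heading 72 -> 250
    -- iteration 3/4 --
    PU: pen up
    RT 182: heading 250 -> 68
    -- iteration 4/4 --
    PU: pen up
    RT 182: heading 68 -> 246
  ]
]
FD 13.9: (-3.883,4.003) -> (-9.537,-8.695) [heading=246, move]
FD 12.1: (-9.537,-8.695) -> (-14.458,-19.749) [heading=246, move]
PU: pen up
Final: pos=(-14.458,-19.749), heading=246, 5 segment(s) drawn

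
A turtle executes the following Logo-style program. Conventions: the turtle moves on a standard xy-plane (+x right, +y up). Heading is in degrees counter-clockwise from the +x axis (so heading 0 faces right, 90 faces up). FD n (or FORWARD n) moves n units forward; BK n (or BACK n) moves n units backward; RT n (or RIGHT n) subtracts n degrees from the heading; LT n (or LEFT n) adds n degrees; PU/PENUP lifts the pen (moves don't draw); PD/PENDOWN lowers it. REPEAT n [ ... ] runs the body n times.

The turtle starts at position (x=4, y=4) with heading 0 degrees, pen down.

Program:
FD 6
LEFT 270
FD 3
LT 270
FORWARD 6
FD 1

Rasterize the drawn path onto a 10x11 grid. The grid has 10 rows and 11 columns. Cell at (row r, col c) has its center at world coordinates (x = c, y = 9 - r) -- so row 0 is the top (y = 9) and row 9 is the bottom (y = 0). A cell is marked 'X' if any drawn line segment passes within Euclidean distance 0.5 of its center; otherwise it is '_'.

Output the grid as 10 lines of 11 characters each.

Segment 0: (4,4) -> (10,4)
Segment 1: (10,4) -> (10,1)
Segment 2: (10,1) -> (4,1)
Segment 3: (4,1) -> (3,1)

Answer: ___________
___________
___________
___________
___________
____XXXXXXX
__________X
__________X
___XXXXXXXX
___________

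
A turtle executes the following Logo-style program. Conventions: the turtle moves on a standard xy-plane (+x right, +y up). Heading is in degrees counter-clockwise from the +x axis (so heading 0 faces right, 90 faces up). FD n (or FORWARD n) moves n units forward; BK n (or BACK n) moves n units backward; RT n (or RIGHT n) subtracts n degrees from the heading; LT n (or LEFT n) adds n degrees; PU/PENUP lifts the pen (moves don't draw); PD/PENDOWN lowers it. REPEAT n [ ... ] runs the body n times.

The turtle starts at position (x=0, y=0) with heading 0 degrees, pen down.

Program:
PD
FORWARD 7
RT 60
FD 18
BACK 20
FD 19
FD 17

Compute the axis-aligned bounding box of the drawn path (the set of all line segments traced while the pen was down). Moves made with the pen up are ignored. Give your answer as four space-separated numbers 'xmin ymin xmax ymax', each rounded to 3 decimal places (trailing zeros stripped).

Executing turtle program step by step:
Start: pos=(0,0), heading=0, pen down
PD: pen down
FD 7: (0,0) -> (7,0) [heading=0, draw]
RT 60: heading 0 -> 300
FD 18: (7,0) -> (16,-15.588) [heading=300, draw]
BK 20: (16,-15.588) -> (6,1.732) [heading=300, draw]
FD 19: (6,1.732) -> (15.5,-14.722) [heading=300, draw]
FD 17: (15.5,-14.722) -> (24,-29.445) [heading=300, draw]
Final: pos=(24,-29.445), heading=300, 5 segment(s) drawn

Segment endpoints: x in {0, 6, 7, 15.5, 16, 24}, y in {-29.445, -15.588, -14.722, 0, 1.732}
xmin=0, ymin=-29.445, xmax=24, ymax=1.732

Answer: 0 -29.445 24 1.732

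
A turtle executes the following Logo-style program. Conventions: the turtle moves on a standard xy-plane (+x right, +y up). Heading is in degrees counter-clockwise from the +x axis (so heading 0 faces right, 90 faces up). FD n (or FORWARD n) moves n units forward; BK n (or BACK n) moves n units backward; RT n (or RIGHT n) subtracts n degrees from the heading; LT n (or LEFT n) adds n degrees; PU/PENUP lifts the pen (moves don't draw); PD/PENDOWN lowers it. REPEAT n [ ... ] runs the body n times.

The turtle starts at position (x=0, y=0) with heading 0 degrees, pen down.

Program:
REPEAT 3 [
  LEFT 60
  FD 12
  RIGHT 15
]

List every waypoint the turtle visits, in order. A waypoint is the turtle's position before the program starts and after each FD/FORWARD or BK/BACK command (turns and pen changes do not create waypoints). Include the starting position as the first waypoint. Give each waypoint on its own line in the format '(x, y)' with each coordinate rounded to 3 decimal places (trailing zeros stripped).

Answer: (0, 0)
(6, 10.392)
(2.894, 21.983)
(-7.498, 27.983)

Derivation:
Executing turtle program step by step:
Start: pos=(0,0), heading=0, pen down
REPEAT 3 [
  -- iteration 1/3 --
  LT 60: heading 0 -> 60
  FD 12: (0,0) -> (6,10.392) [heading=60, draw]
  RT 15: heading 60 -> 45
  -- iteration 2/3 --
  LT 60: heading 45 -> 105
  FD 12: (6,10.392) -> (2.894,21.983) [heading=105, draw]
  RT 15: heading 105 -> 90
  -- iteration 3/3 --
  LT 60: heading 90 -> 150
  FD 12: (2.894,21.983) -> (-7.498,27.983) [heading=150, draw]
  RT 15: heading 150 -> 135
]
Final: pos=(-7.498,27.983), heading=135, 3 segment(s) drawn
Waypoints (4 total):
(0, 0)
(6, 10.392)
(2.894, 21.983)
(-7.498, 27.983)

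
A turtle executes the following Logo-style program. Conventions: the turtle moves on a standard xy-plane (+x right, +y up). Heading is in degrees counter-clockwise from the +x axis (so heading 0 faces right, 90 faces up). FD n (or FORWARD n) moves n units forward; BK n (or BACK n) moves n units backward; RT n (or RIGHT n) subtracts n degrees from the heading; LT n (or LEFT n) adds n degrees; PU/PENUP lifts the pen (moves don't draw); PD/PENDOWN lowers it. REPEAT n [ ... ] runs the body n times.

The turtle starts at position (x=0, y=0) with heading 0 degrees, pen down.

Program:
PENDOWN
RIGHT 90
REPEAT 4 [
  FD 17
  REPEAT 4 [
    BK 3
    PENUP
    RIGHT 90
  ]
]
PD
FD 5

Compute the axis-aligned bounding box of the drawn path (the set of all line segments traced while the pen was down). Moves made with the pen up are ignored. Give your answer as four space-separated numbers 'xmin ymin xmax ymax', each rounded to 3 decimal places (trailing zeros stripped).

Executing turtle program step by step:
Start: pos=(0,0), heading=0, pen down
PD: pen down
RT 90: heading 0 -> 270
REPEAT 4 [
  -- iteration 1/4 --
  FD 17: (0,0) -> (0,-17) [heading=270, draw]
  REPEAT 4 [
    -- iteration 1/4 --
    BK 3: (0,-17) -> (0,-14) [heading=270, draw]
    PU: pen up
    RT 90: heading 270 -> 180
    -- iteration 2/4 --
    BK 3: (0,-14) -> (3,-14) [heading=180, move]
    PU: pen up
    RT 90: heading 180 -> 90
    -- iteration 3/4 --
    BK 3: (3,-14) -> (3,-17) [heading=90, move]
    PU: pen up
    RT 90: heading 90 -> 0
    -- iteration 4/4 --
    BK 3: (3,-17) -> (0,-17) [heading=0, move]
    PU: pen up
    RT 90: heading 0 -> 270
  ]
  -- iteration 2/4 --
  FD 17: (0,-17) -> (0,-34) [heading=270, move]
  REPEAT 4 [
    -- iteration 1/4 --
    BK 3: (0,-34) -> (0,-31) [heading=270, move]
    PU: pen up
    RT 90: heading 270 -> 180
    -- iteration 2/4 --
    BK 3: (0,-31) -> (3,-31) [heading=180, move]
    PU: pen up
    RT 90: heading 180 -> 90
    -- iteration 3/4 --
    BK 3: (3,-31) -> (3,-34) [heading=90, move]
    PU: pen up
    RT 90: heading 90 -> 0
    -- iteration 4/4 --
    BK 3: (3,-34) -> (0,-34) [heading=0, move]
    PU: pen up
    RT 90: heading 0 -> 270
  ]
  -- iteration 3/4 --
  FD 17: (0,-34) -> (0,-51) [heading=270, move]
  REPEAT 4 [
    -- iteration 1/4 --
    BK 3: (0,-51) -> (0,-48) [heading=270, move]
    PU: pen up
    RT 90: heading 270 -> 180
    -- iteration 2/4 --
    BK 3: (0,-48) -> (3,-48) [heading=180, move]
    PU: pen up
    RT 90: heading 180 -> 90
    -- iteration 3/4 --
    BK 3: (3,-48) -> (3,-51) [heading=90, move]
    PU: pen up
    RT 90: heading 90 -> 0
    -- iteration 4/4 --
    BK 3: (3,-51) -> (0,-51) [heading=0, move]
    PU: pen up
    RT 90: heading 0 -> 270
  ]
  -- iteration 4/4 --
  FD 17: (0,-51) -> (0,-68) [heading=270, move]
  REPEAT 4 [
    -- iteration 1/4 --
    BK 3: (0,-68) -> (0,-65) [heading=270, move]
    PU: pen up
    RT 90: heading 270 -> 180
    -- iteration 2/4 --
    BK 3: (0,-65) -> (3,-65) [heading=180, move]
    PU: pen up
    RT 90: heading 180 -> 90
    -- iteration 3/4 --
    BK 3: (3,-65) -> (3,-68) [heading=90, move]
    PU: pen up
    RT 90: heading 90 -> 0
    -- iteration 4/4 --
    BK 3: (3,-68) -> (0,-68) [heading=0, move]
    PU: pen up
    RT 90: heading 0 -> 270
  ]
]
PD: pen down
FD 5: (0,-68) -> (0,-73) [heading=270, draw]
Final: pos=(0,-73), heading=270, 3 segment(s) drawn

Segment endpoints: x in {0, 0, 0, 0, 0}, y in {-73, -68, -17, -14, 0}
xmin=0, ymin=-73, xmax=0, ymax=0

Answer: 0 -73 0 0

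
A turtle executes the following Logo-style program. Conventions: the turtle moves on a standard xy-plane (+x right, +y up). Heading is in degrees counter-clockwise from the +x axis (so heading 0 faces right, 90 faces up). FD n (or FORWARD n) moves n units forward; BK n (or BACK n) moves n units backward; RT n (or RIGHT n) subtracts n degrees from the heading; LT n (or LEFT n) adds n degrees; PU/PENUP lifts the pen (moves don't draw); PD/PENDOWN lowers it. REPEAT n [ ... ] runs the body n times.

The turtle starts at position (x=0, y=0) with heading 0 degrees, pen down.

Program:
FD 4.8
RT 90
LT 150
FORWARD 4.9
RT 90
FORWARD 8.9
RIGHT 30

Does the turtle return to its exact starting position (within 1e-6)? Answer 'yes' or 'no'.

Executing turtle program step by step:
Start: pos=(0,0), heading=0, pen down
FD 4.8: (0,0) -> (4.8,0) [heading=0, draw]
RT 90: heading 0 -> 270
LT 150: heading 270 -> 60
FD 4.9: (4.8,0) -> (7.25,4.244) [heading=60, draw]
RT 90: heading 60 -> 330
FD 8.9: (7.25,4.244) -> (14.958,-0.206) [heading=330, draw]
RT 30: heading 330 -> 300
Final: pos=(14.958,-0.206), heading=300, 3 segment(s) drawn

Start position: (0, 0)
Final position: (14.958, -0.206)
Distance = 14.959; >= 1e-6 -> NOT closed

Answer: no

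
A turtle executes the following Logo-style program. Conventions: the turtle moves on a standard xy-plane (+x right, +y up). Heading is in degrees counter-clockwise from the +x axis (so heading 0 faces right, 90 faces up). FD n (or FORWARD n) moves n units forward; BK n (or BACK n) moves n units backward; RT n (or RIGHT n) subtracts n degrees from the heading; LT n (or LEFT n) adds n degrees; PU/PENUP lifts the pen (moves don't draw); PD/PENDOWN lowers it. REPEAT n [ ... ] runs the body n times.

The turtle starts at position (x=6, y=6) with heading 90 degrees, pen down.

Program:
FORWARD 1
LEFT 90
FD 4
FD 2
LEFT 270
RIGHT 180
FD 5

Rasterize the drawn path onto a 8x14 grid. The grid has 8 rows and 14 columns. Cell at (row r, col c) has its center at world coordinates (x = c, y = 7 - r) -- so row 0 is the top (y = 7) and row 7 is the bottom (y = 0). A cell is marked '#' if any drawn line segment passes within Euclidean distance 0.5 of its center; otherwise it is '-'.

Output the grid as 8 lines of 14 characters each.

Answer: #######-------
#-----#-------
#-------------
#-------------
#-------------
#-------------
--------------
--------------

Derivation:
Segment 0: (6,6) -> (6,7)
Segment 1: (6,7) -> (2,7)
Segment 2: (2,7) -> (0,7)
Segment 3: (0,7) -> (-0,2)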